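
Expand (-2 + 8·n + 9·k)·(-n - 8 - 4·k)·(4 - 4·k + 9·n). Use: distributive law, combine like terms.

-104·n - 492·k·n - 590·n^2 + 64 - 320·k + 112·k^2 - 337·k·n^2 - 72·n^3 - 160·k^2·n + 144·k^3

(-2 + 8·n + 9·k)·(-n - 8 - 4·k)·(4 - 4·k + 9·n)
= (2·n + 16 + 8·k - 8·n^2 - 64·n - 32·k·n - 9·k·n - 72·k - 36·k^2)·(4 - 4·k + 9·n)    [distributive law]
= (-62·n + 16 - 64·k - 8·n^2 - 41·k·n - 36·k^2)·(4 - 4·k + 9·n)    [combine like terms]
= -248·n + 248·k·n - 558·n^2 + 64 - 64·k + 144·n - 256·k + 256·k^2 - 576·k·n - 32·n^2 + 32·k·n^2 - 72·n^3 - 164·k·n + 164·k^2·n - 369·k·n^2 - 144·k^2 + 144·k^3 - 324·k^2·n    [distributive law]
= -104·n - 492·k·n - 590·n^2 + 64 - 320·k + 112·k^2 - 337·k·n^2 - 72·n^3 - 160·k^2·n + 144·k^3    [combine like terms]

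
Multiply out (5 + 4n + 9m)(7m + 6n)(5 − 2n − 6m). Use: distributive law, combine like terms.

175m + 160mn + 105m^2 + 150n + 60n^2 − 308mn^2 − 618m^2n − 48n^3 − 378m^3

(5 + 4n + 9m)(7m + 6n)(5 − 2n − 6m)
= (35m + 30n + 28mn + 24n^2 + 63m^2 + 54mn)(5 − 2n − 6m)    [distributive law]
= (35m + 30n + 82mn + 24n^2 + 63m^2)(5 − 2n − 6m)    [combine like terms]
= 175m − 70mn − 210m^2 + 150n − 60n^2 − 180mn + 410mn − 164mn^2 − 492m^2n + 120n^2 − 48n^3 − 144mn^2 + 315m^2 − 126m^2n − 378m^3    [distributive law]
= 175m + 160mn + 105m^2 + 150n + 60n^2 − 308mn^2 − 618m^2n − 48n^3 − 378m^3    [combine like terms]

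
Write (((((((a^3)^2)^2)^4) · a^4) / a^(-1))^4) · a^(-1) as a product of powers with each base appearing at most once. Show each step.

a^211

(((((((a^3)^2)^2)^4) · a^4) / a^(-1))^4) · a^(-1)
= (((((((a^3)^2)^2)^4) · a^4)^4) / ((a^(-1))^4)) · a^(-1)    [power of a quotient]
= (((((((a^3)^2)^2)^4)^4) · ((a^4)^4)) / ((a^(-1))^4)) · a^(-1)    [power of a product]
= ((((((a^3)^2)^2)^16) · ((a^4)^4)) / ((a^(-1))^4)) · a^(-1)    [power of a power]
= (((((a^3)^2)^32) · ((a^4)^4)) / ((a^(-1))^4)) · a^(-1)    [power of a power]
= ((((a^3)^64) · ((a^4)^4)) / ((a^(-1))^4)) · a^(-1)    [power of a power]
= ((a^192 · ((a^4)^4)) / ((a^(-1))^4)) · a^(-1)    [power of a power]
= ((a^192 · a^16) / ((a^(-1))^4)) · a^(-1)    [power of a power]
= (a^208 / ((a^(-1))^4)) · a^(-1)    [product of powers]
= (a^208 / a^(-4)) · a^(-1)    [power of a power]
= a^212 · a^(-1)    [quotient of powers]
= a^211    [product of powers]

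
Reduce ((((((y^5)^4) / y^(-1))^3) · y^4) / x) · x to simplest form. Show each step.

((((((y^5)^4) / y^(-1))^3) · y^4) / x) · x
= ((((((y^5)^4)^3) / ((y^(-1))^3)) · y^4) / x) · x    [power of a quotient]
= (((((y^5)^12) / ((y^(-1))^3)) · y^4) / x) · x    [power of a power]
= (((y^60 / ((y^(-1))^3)) · y^4) / x) · x    [power of a power]
= (((y^60 / y^(-3)) · y^4) / x) · x    [power of a power]
= ((y^63 · y^4) / x) · x    [quotient of powers]
= (y^67 / x) · x    [product of powers]
= y^67    [quotient of powers]

y^67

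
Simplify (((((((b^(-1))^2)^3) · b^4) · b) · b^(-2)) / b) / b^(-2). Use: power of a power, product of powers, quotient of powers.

(((((((b^(-1))^2)^3) · b^4) · b) · b^(-2)) / b) / b^(-2)
= ((((((b^(-1))^6) · b^4) · b) · b^(-2)) / b) / b^(-2)    [power of a power]
= ((((b^(-6) · b^4) · b) · b^(-2)) / b) / b^(-2)    [power of a power]
= (((b^(-2) · b) · b^(-2)) / b) / b^(-2)    [product of powers]
= ((b^(-1) · b^(-2)) / b) / b^(-2)    [product of powers]
= (b^(-3) / b) / b^(-2)    [product of powers]
= b^(-4) / b^(-2)    [quotient of powers]
= b^(-2)    [quotient of powers]

b^(-2)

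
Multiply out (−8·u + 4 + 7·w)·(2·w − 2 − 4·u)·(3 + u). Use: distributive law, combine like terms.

(−8·u + 4 + 7·w)·(2·w − 2 − 4·u)·(3 + u)
= (−16·u·w + 16·u + 32·u^2 + 8·w − 8 − 16·u + 14·w^2 − 14·w − 28·u·w)·(3 + u)    [distributive law]
= (−44·u·w + 32·u^2 − 6·w − 8 + 14·w^2)·(3 + u)    [combine like terms]
= −132·u·w − 44·u^2·w + 96·u^2 + 32·u^3 − 18·w − 6·u·w − 24 − 8·u + 42·w^2 + 14·u·w^2    [distributive law]
= −138·u·w − 44·u^2·w + 96·u^2 + 32·u^3 − 18·w − 24 − 8·u + 42·w^2 + 14·u·w^2    [combine like terms]

−138·u·w − 44·u^2·w + 96·u^2 + 32·u^3 − 18·w − 24 − 8·u + 42·w^2 + 14·u·w^2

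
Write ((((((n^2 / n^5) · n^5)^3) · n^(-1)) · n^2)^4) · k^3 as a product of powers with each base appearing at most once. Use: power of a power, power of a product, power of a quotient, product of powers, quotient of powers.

k^3n^28

((((((n^2 / n^5) · n^5)^3) · n^(-1)) · n^2)^4) · k^3
= ((((((n^2 / n^5) · n^5)^3) · n^(-1))^4) · ((n^2)^4)) · k^3    [power of a product]
= ((((((n^2 / n^5) · n^5)^3)^4) · ((n^(-1))^4)) · ((n^2)^4)) · k^3    [power of a product]
= (((((n^2 / n^5) · n^5)^12) · ((n^(-1))^4)) · ((n^2)^4)) · k^3    [power of a power]
= (((((n^2 / n^5)^12) · ((n^5)^12)) · ((n^(-1))^4)) · ((n^2)^4)) · k^3    [power of a product]
= ((((((n^2)^12) / ((n^5)^12)) · ((n^5)^12)) · ((n^(-1))^4)) · ((n^2)^4)) · k^3    [power of a quotient]
= ((((n^24 / ((n^5)^12)) · ((n^5)^12)) · ((n^(-1))^4)) · ((n^2)^4)) · k^3    [power of a power]
= ((((n^24 / n^60) · ((n^5)^12)) · ((n^(-1))^4)) · ((n^2)^4)) · k^3    [power of a power]
= (((n^(-36) · ((n^5)^12)) · ((n^(-1))^4)) · ((n^2)^4)) · k^3    [quotient of powers]
= (((n^(-36) · n^60) · ((n^(-1))^4)) · ((n^2)^4)) · k^3    [power of a power]
= ((n^24 · ((n^(-1))^4)) · ((n^2)^4)) · k^3    [product of powers]
= ((n^24 · n^(-4)) · ((n^2)^4)) · k^3    [power of a power]
= (n^20 · ((n^2)^4)) · k^3    [product of powers]
= (n^20 · n^8) · k^3    [power of a power]
= n^28 · k^3    [product of powers]
= k^3n^28    [rearrange]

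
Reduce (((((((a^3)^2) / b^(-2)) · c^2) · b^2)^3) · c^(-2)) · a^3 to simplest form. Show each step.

(((((((a^3)^2) / b^(-2)) · c^2) · b^2)^3) · c^(-2)) · a^3
= (((((((a^3)^2) / b^(-2)) · c^2)^3) · ((b^2)^3)) · c^(-2)) · a^3    [power of a product]
= (((((((a^3)^2) / b^(-2))^3) · ((c^2)^3)) · ((b^2)^3)) · c^(-2)) · a^3    [power of a product]
= (((((((a^3)^2)^3) / ((b^(-2))^3)) · ((c^2)^3)) · ((b^2)^3)) · c^(-2)) · a^3    [power of a quotient]
= ((((((a^3)^6) / ((b^(-2))^3)) · ((c^2)^3)) · ((b^2)^3)) · c^(-2)) · a^3    [power of a power]
= ((((a^18 / ((b^(-2))^3)) · ((c^2)^3)) · ((b^2)^3)) · c^(-2)) · a^3    [power of a power]
= ((((a^18 / b^(-6)) · ((c^2)^3)) · ((b^2)^3)) · c^(-2)) · a^3    [power of a power]
= ((((a^18 / b^(-6)) · c^6) · ((b^2)^3)) · c^(-2)) · a^3    [power of a power]
= ((((a^18 / b^(-6)) · c^6) · b^6) · c^(-2)) · a^3    [power of a power]
= a^21b^12c^4    [quotient of powers; product of powers]

a^21b^12c^4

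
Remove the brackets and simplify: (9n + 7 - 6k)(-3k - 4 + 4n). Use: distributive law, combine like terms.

(9n + 7 - 6k)(-3k - 4 + 4n)
= -27kn - 36n + 36n² - 21k - 28 + 28n + 18k² + 24k - 24kn    [distributive law]
= -51kn - 8n + 36n² + 3k - 28 + 18k²    [combine like terms]

-51kn - 8n + 36n² + 3k - 28 + 18k²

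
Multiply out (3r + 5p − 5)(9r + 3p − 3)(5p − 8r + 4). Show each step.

−297pr^2 − 216r^3 + 540r^2 + 150p^2r + 186pr − 336r + 75p^3 − 90p^2 − 45p + 60

(3r + 5p − 5)(9r + 3p − 3)(5p − 8r + 4)
= (27r^2 + 9pr − 9r + 45pr + 15p^2 − 15p − 45r − 15p + 15)(5p − 8r + 4)    [distributive law]
= (27r^2 + 54pr − 54r + 15p^2 − 30p + 15)(5p − 8r + 4)    [combine like terms]
= 135pr^2 − 216r^3 + 108r^2 + 270p^2r − 432pr^2 + 216pr − 270pr + 432r^2 − 216r + 75p^3 − 120p^2r + 60p^2 − 150p^2 + 240pr − 120p + 75p − 120r + 60    [distributive law]
= −297pr^2 − 216r^3 + 540r^2 + 150p^2r + 186pr − 336r + 75p^3 − 90p^2 − 45p + 60    [combine like terms]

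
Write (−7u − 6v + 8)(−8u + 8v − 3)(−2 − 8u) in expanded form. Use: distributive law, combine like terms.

(−7u − 6v + 8)(−8u + 8v − 3)(−2 − 8u)
= (56u^2 − 56uv + 21u + 48uv − 48v^2 + 18v − 64u + 64v − 24)(−2 − 8u)    [distributive law]
= (56u^2 − 8uv − 43u − 48v^2 + 82v − 24)(−2 − 8u)    [combine like terms]
= −112u^2 − 448u^3 + 16uv + 64u^2v + 86u + 344u^2 + 96v^2 + 384uv^2 − 164v − 656uv + 48 + 192u    [distributive law]
= 232u^2 − 448u^3 − 640uv + 64u^2v + 278u + 96v^2 + 384uv^2 − 164v + 48    [combine like terms]

232u^2 − 448u^3 − 640uv + 64u^2v + 278u + 96v^2 + 384uv^2 − 164v + 48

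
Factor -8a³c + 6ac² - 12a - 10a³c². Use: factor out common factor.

-8a³c + 6ac² - 12a - 10a³c²
= 2(-4a³c + 3ac² - 6a - 5a³c²)    [factor out 2]
= 2a(-4a²c + 3c² - 6 - 5a²c²)    [factor out a]

2a(-4a²c + 3c² - 6 - 5a²c²)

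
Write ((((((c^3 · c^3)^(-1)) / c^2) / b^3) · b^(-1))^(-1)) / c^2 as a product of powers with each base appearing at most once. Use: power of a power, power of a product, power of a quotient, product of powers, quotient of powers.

((((((c^3 · c^3)^(-1)) / c^2) / b^3) · b^(-1))^(-1)) / c^2
= ((((((c^3 · c^3)^(-1)) / c^2) / b^3)^(-1)) · ((b^(-1))^(-1))) / c^2    [power of a product]
= ((((((c^3 · c^3)^(-1)) / c^2)^(-1)) / ((b^3)^(-1))) · ((b^(-1))^(-1))) / c^2    [power of a quotient]
= ((((((c^3 · c^3)^(-1))^(-1)) / ((c^2)^(-1))) / ((b^3)^(-1))) · ((b^(-1))^(-1))) / c^2    [power of a quotient]
= (((((c^3 · c^3)^1) / ((c^2)^(-1))) / ((b^3)^(-1))) · ((b^(-1))^(-1))) / c^2    [power of a power]
= ((((((c^3)^1) · ((c^3)^1)) / ((c^2)^(-1))) / ((b^3)^(-1))) · ((b^(-1))^(-1))) / c^2    [power of a product]
= ((((c^3 · ((c^3)^1)) / ((c^2)^(-1))) / ((b^3)^(-1))) · ((b^(-1))^(-1))) / c^2    [power of a power]
= ((((c^3 · c^3) / ((c^2)^(-1))) / ((b^3)^(-1))) · ((b^(-1))^(-1))) / c^2    [power of a power]
= (((c^6 / ((c^2)^(-1))) / ((b^3)^(-1))) · ((b^(-1))^(-1))) / c^2    [product of powers]
= (((c^6 / c^(-2)) / ((b^3)^(-1))) · ((b^(-1))^(-1))) / c^2    [power of a power]
= ((c^8 / ((b^3)^(-1))) · ((b^(-1))^(-1))) / c^2    [quotient of powers]
= ((c^8 / b^(-3)) · ((b^(-1))^(-1))) / c^2    [power of a power]
= ((c^8 / b^(-3)) · b) / c^2    [power of a power]
= b^4c^6    [quotient of powers]

b^4c^6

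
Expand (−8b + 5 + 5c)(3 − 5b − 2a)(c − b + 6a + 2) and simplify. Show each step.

(−8b + 5 + 5c)(3 − 5b − 2a)(c − b + 6a + 2)
= (−24b + 40b² + 16ab + 15 − 25b − 10a + 15c − 25bc − 10ac)(c − b + 6a + 2)    [distributive law]
= (−49b + 40b² + 16ab + 15 − 10a + 15c − 25bc − 10ac)(c − b + 6a + 2)    [combine like terms]
= −49bc + 49b² − 294ab − 98b + 40b²c − 40b³ + 240ab² + 80b² + 16abc − 16ab² + 96a²b + 32ab + 15c − 15b + 90a + 30 − 10ac + 10ab − 60a² − 20a + 15c² − 15bc + 90ac + 30c − 25bc² + 25b²c − 150abc − 50bc − 10ac² + 10abc − 60a²c − 20ac    [distributive law]
= −114bc + 129b² − 252ab − 113b + 65b²c − 40b³ + 224ab² − 124abc + 96a²b + 45c + 70a + 30 + 60ac − 60a² + 15c² − 25bc² − 10ac² − 60a²c    [combine like terms]

−114bc + 129b² − 252ab − 113b + 65b²c − 40b³ + 224ab² − 124abc + 96a²b + 45c + 70a + 30 + 60ac − 60a² + 15c² − 25bc² − 10ac² − 60a²c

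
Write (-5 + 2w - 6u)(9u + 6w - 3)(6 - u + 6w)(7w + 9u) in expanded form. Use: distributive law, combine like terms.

(-5 + 2w - 6u)(9u + 6w - 3)(6 - u + 6w)(7w + 9u)
= (-45u - 30w + 15 + 18uw + 12w^2 - 6w - 54u^2 - 36uw + 18u)(6 - u + 6w)(7w + 9u)    [distributive law]
= (-27u - 36w + 15 - 18uw + 12w^2 - 54u^2)(6 - u + 6w)(7w + 9u)    [combine like terms]
= (-162u + 27u^2 - 162uw - 216w + 36uw - 216w^2 + 90 - 15u + 90w - 108uw + 18u^2w - 108uw^2 + 72w^2 - 12uw^2 + 72w^3 - 324u^2 + 54u^3 - 324u^2w)(7w + 9u)    [distributive law]
= (-177u - 297u^2 - 234uw - 126w - 144w^2 + 90 - 306u^2w - 120uw^2 + 72w^3 + 54u^3)(7w + 9u)    [combine like terms]
= -1239uw - 1593u^2 - 2079u^2w - 2673u^3 - 1638uw^2 - 2106u^2w - 882w^2 - 1134uw - 1008w^3 - 1296uw^2 + 630w + 810u - 2142u^2w^2 - 2754u^3w - 840uw^3 - 1080u^2w^2 + 504w^4 + 648uw^3 + 378u^3w + 486u^4    [distributive law]
= -2373uw - 1593u^2 - 4185u^2w - 2673u^3 - 2934uw^2 - 882w^2 - 1008w^3 + 630w + 810u - 3222u^2w^2 - 2376u^3w - 192uw^3 + 504w^4 + 486u^4    [combine like terms]

-2373uw - 1593u^2 - 4185u^2w - 2673u^3 - 2934uw^2 - 882w^2 - 1008w^3 + 630w + 810u - 3222u^2w^2 - 2376u^3w - 192uw^3 + 504w^4 + 486u^4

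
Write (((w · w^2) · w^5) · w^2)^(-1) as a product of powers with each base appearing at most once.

w^(-10)

(((w · w^2) · w^5) · w^2)^(-1)
= (((w · w^2) · w^5)^(-1)) · ((w^2)^(-1))    [power of a product]
= (((w · w^2)^(-1)) · ((w^5)^(-1))) · ((w^2)^(-1))    [power of a product]
= (((w^(-1)) · ((w^2)^(-1))) · ((w^5)^(-1))) · ((w^2)^(-1))    [power of a product]
= ((w^(-1) · w^(-2)) · ((w^5)^(-1))) · ((w^2)^(-1))    [power of a power]
= (w^(-3) · ((w^5)^(-1))) · ((w^2)^(-1))    [product of powers]
= (w^(-3) · w^(-5)) · ((w^2)^(-1))    [power of a power]
= w^(-8) · ((w^2)^(-1))    [product of powers]
= w^(-8) · w^(-2)    [power of a power]
= w^(-10)    [product of powers]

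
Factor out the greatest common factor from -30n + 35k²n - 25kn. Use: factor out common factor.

-30n + 35k²n - 25kn
= 5(-6n + 7k²n - 5kn)    [factor out 5]
= 5n(-6 + 7k² - 5k)    [factor out n]

5n(-6 + 7k² - 5k)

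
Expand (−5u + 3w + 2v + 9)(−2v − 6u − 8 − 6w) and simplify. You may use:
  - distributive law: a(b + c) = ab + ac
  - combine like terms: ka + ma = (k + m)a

−2uv + 30u² − 14u + 12uw − 18vw − 78w − 18w² − 4v² − 34v − 72

(−5u + 3w + 2v + 9)(−2v − 6u − 8 − 6w)
= 10uv + 30u² + 40u + 30uw − 6vw − 18uw − 24w − 18w² − 4v² − 12uv − 16v − 12vw − 18v − 54u − 72 − 54w    [distributive law]
= −2uv + 30u² − 14u + 12uw − 18vw − 78w − 18w² − 4v² − 34v − 72    [combine like terms]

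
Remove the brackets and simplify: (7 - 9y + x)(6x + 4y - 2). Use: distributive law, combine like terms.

(7 - 9y + x)(6x + 4y - 2)
= 42x + 28y - 14 - 54xy - 36y² + 18y + 6x² + 4xy - 2x    [distributive law]
= 40x + 46y - 14 - 50xy - 36y² + 6x²    [combine like terms]

40x + 46y - 14 - 50xy - 36y² + 6x²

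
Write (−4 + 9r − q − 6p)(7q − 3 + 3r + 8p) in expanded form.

−25q + 12 − 39r − 14p + 60qr + 27r^2 + 54pr − 7q^2 − 50pq − 48p^2

(−4 + 9r − q − 6p)(7q − 3 + 3r + 8p)
= −28q + 12 − 12r − 32p + 63qr − 27r + 27r^2 + 72pr − 7q^2 + 3q − 3qr − 8pq − 42pq + 18p − 18pr − 48p^2    [distributive law]
= −25q + 12 − 39r − 14p + 60qr + 27r^2 + 54pr − 7q^2 − 50pq − 48p^2    [combine like terms]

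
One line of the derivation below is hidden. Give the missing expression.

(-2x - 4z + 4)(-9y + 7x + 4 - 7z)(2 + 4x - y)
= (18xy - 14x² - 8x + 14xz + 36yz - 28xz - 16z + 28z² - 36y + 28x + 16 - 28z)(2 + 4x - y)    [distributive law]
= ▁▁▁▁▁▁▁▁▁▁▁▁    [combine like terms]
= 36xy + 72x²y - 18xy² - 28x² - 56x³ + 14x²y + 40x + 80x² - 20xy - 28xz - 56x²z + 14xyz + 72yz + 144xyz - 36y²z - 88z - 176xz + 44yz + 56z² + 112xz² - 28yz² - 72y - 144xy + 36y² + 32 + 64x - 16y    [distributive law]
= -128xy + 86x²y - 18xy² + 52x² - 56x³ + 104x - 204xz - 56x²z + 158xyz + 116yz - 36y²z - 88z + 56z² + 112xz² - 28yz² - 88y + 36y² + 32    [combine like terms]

Applying combine like terms to the line above:

(18xy - 14x² + 20x - 14xz + 36yz - 44z + 28z² - 36y + 16)(2 + 4x - y)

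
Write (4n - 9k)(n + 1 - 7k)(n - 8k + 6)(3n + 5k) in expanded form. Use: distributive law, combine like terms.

12n^4 - 187kn^3 + 732k^2n^2 + 84n^3 - 649kn^2 + 35k^2n + 72n^2 - 42kn + 283k^3n + 2250k^3 - 270k^2 - 2520k^4

(4n - 9k)(n + 1 - 7k)(n - 8k + 6)(3n + 5k)
= (4n^2 + 4n - 28kn - 9kn - 9k + 63k^2)(n - 8k + 6)(3n + 5k)    [distributive law]
= (4n^2 + 4n - 37kn - 9k + 63k^2)(n - 8k + 6)(3n + 5k)    [combine like terms]
= (4n^3 - 32kn^2 + 24n^2 + 4n^2 - 32kn + 24n - 37kn^2 + 296k^2n - 222kn - 9kn + 72k^2 - 54k + 63k^2n - 504k^3 + 378k^2)(3n + 5k)    [distributive law]
= (4n^3 - 69kn^2 + 28n^2 - 263kn + 24n + 359k^2n + 450k^2 - 54k - 504k^3)(3n + 5k)    [combine like terms]
= 12n^4 + 20kn^3 - 207kn^3 - 345k^2n^2 + 84n^3 + 140kn^2 - 789kn^2 - 1315k^2n + 72n^2 + 120kn + 1077k^2n^2 + 1795k^3n + 1350k^2n + 2250k^3 - 162kn - 270k^2 - 1512k^3n - 2520k^4    [distributive law]
= 12n^4 - 187kn^3 + 732k^2n^2 + 84n^3 - 649kn^2 + 35k^2n + 72n^2 - 42kn + 283k^3n + 2250k^3 - 270k^2 - 2520k^4    [combine like terms]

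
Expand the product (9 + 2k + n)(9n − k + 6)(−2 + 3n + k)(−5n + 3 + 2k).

789n^2 + 504n − 78kn − 1134n^3 + 356kn^2 + 122k^2n − 72k + 117k^2 + 8k^3 − 324 − 246kn^3 + 65k^2n^2 + 32k^3n − 4k^4 − 135n^4

(9 + 2k + n)(9n − k + 6)(−2 + 3n + k)(−5n + 3 + 2k)
= (81n − 9k + 54 + 18kn − 2k^2 + 12k + 9n^2 − kn + 6n)(−2 + 3n + k)(−5n + 3 + 2k)    [distributive law]
= (87n + 3k + 54 + 17kn − 2k^2 + 9n^2)(−2 + 3n + k)(−5n + 3 + 2k)    [combine like terms]
= (−174n + 261n^2 + 87kn − 6k + 9kn + 3k^2 − 108 + 162n + 54k − 34kn + 51kn^2 + 17k^2n + 4k^2 − 6k^2n − 2k^3 − 18n^2 + 27n^3 + 9kn^2)(−5n + 3 + 2k)    [distributive law]
= (−12n + 243n^2 + 62kn + 48k + 7k^2 − 108 + 60kn^2 + 11k^2n − 2k^3 + 27n^3)(−5n + 3 + 2k)    [combine like terms]
= 60n^2 − 36n − 24kn − 1215n^3 + 729n^2 + 486kn^2 − 310kn^2 + 186kn + 124k^2n − 240kn + 144k + 96k^2 − 35k^2n + 21k^2 + 14k^3 + 540n − 324 − 216k − 300kn^3 + 180kn^2 + 120k^2n^2 − 55k^2n^2 + 33k^2n + 22k^3n + 10k^3n − 6k^3 − 4k^4 − 135n^4 + 81n^3 + 54kn^3    [distributive law]
= 789n^2 + 504n − 78kn − 1134n^3 + 356kn^2 + 122k^2n − 72k + 117k^2 + 8k^3 − 324 − 246kn^3 + 65k^2n^2 + 32k^3n − 4k^4 − 135n^4    [combine like terms]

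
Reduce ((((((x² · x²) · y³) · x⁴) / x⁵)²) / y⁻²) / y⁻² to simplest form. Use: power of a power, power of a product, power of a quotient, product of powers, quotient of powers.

x⁶y¹⁰

((((((x² · x²) · y³) · x⁴) / x⁵)²) / y⁻²) / y⁻²
= ((((((x² · x²) · y³) · x⁴)²) / ((x⁵)²)) / y⁻²) / y⁻²    [power of a quotient]
= ((((((x² · x²) · y³)²) · ((x⁴)²)) / ((x⁵)²)) / y⁻²) / y⁻²    [power of a product]
= ((((((x² · x²)²) · ((y³)²)) · ((x⁴)²)) / ((x⁵)²)) / y⁻²) / y⁻²    [power of a product]
= (((((((x²)²) · ((x²)²)) · ((y³)²)) · ((x⁴)²)) / ((x⁵)²)) / y⁻²) / y⁻²    [power of a product]
= (((((x⁴ · ((x²)²)) · ((y³)²)) · ((x⁴)²)) / ((x⁵)²)) / y⁻²) / y⁻²    [power of a power]
= (((((x⁴ · x⁴) · ((y³)²)) · ((x⁴)²)) / ((x⁵)²)) / y⁻²) / y⁻²    [power of a power]
= ((((x⁸ · ((y³)²)) · ((x⁴)²)) / ((x⁵)²)) / y⁻²) / y⁻²    [product of powers]
= ((((x⁸ · y⁶) · ((x⁴)²)) / ((x⁵)²)) / y⁻²) / y⁻²    [power of a power]
= ((((x⁸ · y⁶) · x⁸) / ((x⁵)²)) / y⁻²) / y⁻²    [power of a power]
= ((((x⁸ · y⁶) · x⁸) / x¹⁰) / y⁻²) / y⁻²    [power of a power]
= x⁶y¹⁰    [quotient of powers; product of powers]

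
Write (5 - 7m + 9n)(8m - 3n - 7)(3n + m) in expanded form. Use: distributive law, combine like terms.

(5 - 7m + 9n)(8m - 3n - 7)(3n + m)
= (40m - 15n - 35 - 56m² + 21mn + 49m + 72mn - 27n² - 63n)(3n + m)    [distributive law]
= (89m - 78n - 35 - 56m² + 93mn - 27n²)(3n + m)    [combine like terms]
= 267mn + 89m² - 234n² - 78mn - 105n - 35m - 168m²n - 56m³ + 279mn² + 93m²n - 81n³ - 27mn²    [distributive law]
= 189mn + 89m² - 234n² - 105n - 35m - 75m²n - 56m³ + 252mn² - 81n³    [combine like terms]

189mn + 89m² - 234n² - 105n - 35m - 75m²n - 56m³ + 252mn² - 81n³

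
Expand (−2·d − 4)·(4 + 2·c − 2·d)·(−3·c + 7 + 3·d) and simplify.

(−2·d − 4)·(4 + 2·c − 2·d)·(−3·c + 7 + 3·d)
= (−8·d − 4·c·d + 4·d^2 − 16 − 8·c + 8·d)·(−3·c + 7 + 3·d)    [distributive law]
= (−4·c·d + 4·d^2 − 16 − 8·c)·(−3·c + 7 + 3·d)    [combine like terms]
= 12·c^2·d − 28·c·d − 12·c·d^2 − 12·c·d^2 + 28·d^2 + 12·d^3 + 48·c − 112 − 48·d + 24·c^2 − 56·c − 24·c·d    [distributive law]
= 12·c^2·d − 52·c·d − 24·c·d^2 + 28·d^2 + 12·d^3 − 8·c − 112 − 48·d + 24·c^2    [combine like terms]

12·c^2·d − 52·c·d − 24·c·d^2 + 28·d^2 + 12·d^3 − 8·c − 112 − 48·d + 24·c^2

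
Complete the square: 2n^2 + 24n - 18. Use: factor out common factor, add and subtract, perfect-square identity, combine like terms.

2n^2 + 24n - 18
= 2(n^2 + 12n) - 18    [factor out 2 from the n-terms]
= 2(n^2 + 12n + 36 - 36) - 18    [add and subtract 36 inside the bracket]
= 2(n + 6)^2 - 72 - 18    [perfect-square identity]
= 2(n + 6)^2 - 90    [combine constants]

2(n + 6)^2 - 90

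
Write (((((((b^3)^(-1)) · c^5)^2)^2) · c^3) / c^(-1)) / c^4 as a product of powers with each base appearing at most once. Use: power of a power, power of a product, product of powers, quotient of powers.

b^(-12)·c^20

(((((((b^3)^(-1)) · c^5)^2)^2) · c^3) / c^(-1)) / c^4
= ((((((b^3)^(-1)) · c^5)^4) · c^3) / c^(-1)) / c^4    [power of a power]
= ((((((b^3)^(-1))^4) · ((c^5)^4)) · c^3) / c^(-1)) / c^4    [power of a product]
= (((((b^3)^(-4)) · ((c^5)^4)) · c^3) / c^(-1)) / c^4    [power of a power]
= (((b^(-12) · ((c^5)^4)) · c^3) / c^(-1)) / c^4    [power of a power]
= (((b^(-12) · c^20) · c^3) / c^(-1)) / c^4    [power of a power]
= b^(-12)·c^20    [quotient of powers; product of powers]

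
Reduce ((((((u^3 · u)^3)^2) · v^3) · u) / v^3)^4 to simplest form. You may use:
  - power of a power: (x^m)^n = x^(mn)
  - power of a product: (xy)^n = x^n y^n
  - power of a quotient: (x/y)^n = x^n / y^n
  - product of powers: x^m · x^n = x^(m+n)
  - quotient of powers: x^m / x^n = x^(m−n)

u^100

((((((u^3 · u)^3)^2) · v^3) · u) / v^3)^4
= ((((((u^3 · u)^3)^2) · v^3) · u)^4) / ((v^3)^4)    [power of a quotient]
= ((((((u^3 · u)^3)^2) · v^3)^4) · (u^4)) / ((v^3)^4)    [power of a product]
= ((((((u^3 · u)^3)^2)^4) · ((v^3)^4)) · (u^4)) / ((v^3)^4)    [power of a product]
= (((((u^3 · u)^3)^8) · ((v^3)^4)) · (u^4)) / ((v^3)^4)    [power of a power]
= ((((u^3 · u)^24) · ((v^3)^4)) · (u^4)) / ((v^3)^4)    [power of a power]
= (((((u^3)^24) · (u^24)) · ((v^3)^4)) · (u^4)) / ((v^3)^4)    [power of a product]
= (((u^72 · (u^24)) · ((v^3)^4)) · (u^4)) / ((v^3)^4)    [power of a power]
= ((u^96 · ((v^3)^4)) · (u^4)) / ((v^3)^4)    [product of powers]
= ((u^96 · v^12) · (u^4)) / ((v^3)^4)    [power of a power]
= ((u^96 · v^12) · u^4) / v^12    [power of a power]
= u^100    [quotient of powers; product of powers]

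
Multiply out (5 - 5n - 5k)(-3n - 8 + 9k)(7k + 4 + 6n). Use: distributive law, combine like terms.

(5 - 5n - 5k)(-3n - 8 + 9k)(7k + 4 + 6n)
= (-15n - 40 + 45k + 15n^2 + 40n - 45kn + 15kn + 40k - 45k^2)(7k + 4 + 6n)    [distributive law]
= (25n - 40 + 85k + 15n^2 - 30kn - 45k^2)(7k + 4 + 6n)    [combine like terms]
= 175kn + 100n + 150n^2 - 280k - 160 - 240n + 595k^2 + 340k + 510kn + 105kn^2 + 60n^2 + 90n^3 - 210k^2n - 120kn - 180kn^2 - 315k^3 - 180k^2 - 270k^2n    [distributive law]
= 565kn - 140n + 210n^2 + 60k - 160 + 415k^2 - 75kn^2 + 90n^3 - 480k^2n - 315k^3    [combine like terms]

565kn - 140n + 210n^2 + 60k - 160 + 415k^2 - 75kn^2 + 90n^3 - 480k^2n - 315k^3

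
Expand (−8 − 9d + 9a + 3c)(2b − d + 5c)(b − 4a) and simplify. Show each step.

−16b² + 64ab + 8bd − 32ad − 40bc + 160ac − 18b²d + 63abd + 9bd² − 36ad² − 48bcd + 192acd + 18ab² − 72a²b + 36a²d + 21abc − 180a²c + 6b²c + 15bc² − 60ac²

(−8 − 9d + 9a + 3c)(2b − d + 5c)(b − 4a)
= (−16b + 8d − 40c − 18bd + 9d² − 45cd + 18ab − 9ad + 45ac + 6bc − 3cd + 15c²)(b − 4a)    [distributive law]
= (−16b + 8d − 40c − 18bd + 9d² − 48cd + 18ab − 9ad + 45ac + 6bc + 15c²)(b − 4a)    [combine like terms]
= −16b² + 64ab + 8bd − 32ad − 40bc + 160ac − 18b²d + 72abd + 9bd² − 36ad² − 48bcd + 192acd + 18ab² − 72a²b − 9abd + 36a²d + 45abc − 180a²c + 6b²c − 24abc + 15bc² − 60ac²    [distributive law]
= −16b² + 64ab + 8bd − 32ad − 40bc + 160ac − 18b²d + 63abd + 9bd² − 36ad² − 48bcd + 192acd + 18ab² − 72a²b + 36a²d + 21abc − 180a²c + 6b²c + 15bc² − 60ac²    [combine like terms]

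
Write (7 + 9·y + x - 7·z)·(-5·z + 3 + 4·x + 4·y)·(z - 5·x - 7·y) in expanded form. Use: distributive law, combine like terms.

-56·z^2 + 311·x·z + 447·y·z + 21·z - 105·x - 147·y - 155·x^2 - 492·x·y - 385·y^2 - 318·y·z^2 + 636·x·y·z + 547·y^2·z - 228·x^2·y - 460·x·y^2 - 252·y^3 - 208·x·z^2 + 169·x^2·z - 20·x^3 + 35·z^3

(7 + 9·y + x - 7·z)·(-5·z + 3 + 4·x + 4·y)·(z - 5·x - 7·y)
= (-35·z + 21 + 28·x + 28·y - 45·y·z + 27·y + 36·x·y + 36·y^2 - 5·x·z + 3·x + 4·x^2 + 4·x·y + 35·z^2 - 21·z - 28·x·z - 28·y·z)·(z - 5·x - 7·y)    [distributive law]
= (-56·z + 21 + 31·x + 55·y - 73·y·z + 40·x·y + 36·y^2 - 33·x·z + 4·x^2 + 35·z^2)·(z - 5·x - 7·y)    [combine like terms]
= -56·z^2 + 280·x·z + 392·y·z + 21·z - 105·x - 147·y + 31·x·z - 155·x^2 - 217·x·y + 55·y·z - 275·x·y - 385·y^2 - 73·y·z^2 + 365·x·y·z + 511·y^2·z + 40·x·y·z - 200·x^2·y - 280·x·y^2 + 36·y^2·z - 180·x·y^2 - 252·y^3 - 33·x·z^2 + 165·x^2·z + 231·x·y·z + 4·x^2·z - 20·x^3 - 28·x^2·y + 35·z^3 - 175·x·z^2 - 245·y·z^2    [distributive law]
= -56·z^2 + 311·x·z + 447·y·z + 21·z - 105·x - 147·y - 155·x^2 - 492·x·y - 385·y^2 - 318·y·z^2 + 636·x·y·z + 547·y^2·z - 228·x^2·y - 460·x·y^2 - 252·y^3 - 208·x·z^2 + 169·x^2·z - 20·x^3 + 35·z^3    [combine like terms]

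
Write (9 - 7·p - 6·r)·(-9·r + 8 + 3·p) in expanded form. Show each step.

(9 - 7·p - 6·r)·(-9·r + 8 + 3·p)
= -81·r + 72 + 27·p + 63·p·r - 56·p - 21·p^2 + 54·r^2 - 48·r - 18·p·r    [distributive law]
= -129·r + 72 - 29·p + 45·p·r - 21·p^2 + 54·r^2    [combine like terms]

-129·r + 72 - 29·p + 45·p·r - 21·p^2 + 54·r^2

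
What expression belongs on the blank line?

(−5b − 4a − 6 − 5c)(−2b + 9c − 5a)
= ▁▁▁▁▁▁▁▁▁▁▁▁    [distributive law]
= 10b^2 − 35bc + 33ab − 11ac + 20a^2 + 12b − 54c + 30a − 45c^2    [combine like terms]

By distributive law:

10b^2 − 45bc + 25ab + 8ab − 36ac + 20a^2 + 12b − 54c + 30a + 10bc − 45c^2 + 25ac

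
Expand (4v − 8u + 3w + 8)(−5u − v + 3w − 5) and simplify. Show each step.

−12uv − 4v^2 + 9vw − 28v + 40u^2 − 39uw + 9w^2 + 9w − 40

(4v − 8u + 3w + 8)(−5u − v + 3w − 5)
= −20uv − 4v^2 + 12vw − 20v + 40u^2 + 8uv − 24uw + 40u − 15uw − 3vw + 9w^2 − 15w − 40u − 8v + 24w − 40    [distributive law]
= −12uv − 4v^2 + 9vw − 28v + 40u^2 − 39uw + 9w^2 + 9w − 40    [combine like terms]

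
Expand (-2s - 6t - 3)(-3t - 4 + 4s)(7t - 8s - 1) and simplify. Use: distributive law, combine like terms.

-270st² + 88s²t - 274st + 40s² - 92s + 64s³ + 126t³ + 213t² + 51t - 12

(-2s - 6t - 3)(-3t - 4 + 4s)(7t - 8s - 1)
= (6st + 8s - 8s² + 18t² + 24t - 24st + 9t + 12 - 12s)(7t - 8s - 1)    [distributive law]
= (-18st - 4s - 8s² + 18t² + 33t + 12)(7t - 8s - 1)    [combine like terms]
= -126st² + 144s²t + 18st - 28st + 32s² + 4s - 56s²t + 64s³ + 8s² + 126t³ - 144st² - 18t² + 231t² - 264st - 33t + 84t - 96s - 12    [distributive law]
= -270st² + 88s²t - 274st + 40s² - 92s + 64s³ + 126t³ + 213t² + 51t - 12    [combine like terms]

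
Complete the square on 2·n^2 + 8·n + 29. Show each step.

2(n + 2)^2 + 21

2·n^2 + 8·n + 29
= 2(n^2 + 4·n) + 29    [factor out 2 from the n-terms]
= 2(n^2 + 4·n + 4 − 4) + 29    [add and subtract 4 inside the bracket]
= 2(n + 2)^2 − 8 + 29    [perfect-square identity]
= 2(n + 2)^2 + 21    [combine constants]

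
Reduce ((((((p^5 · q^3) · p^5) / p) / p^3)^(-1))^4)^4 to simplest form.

p^(-96)q^(-48)

((((((p^5 · q^3) · p^5) / p) / p^3)^(-1))^4)^4
= (((((p^5 · q^3) · p^5) / p) / p^3)^(-1))^16    [power of a power]
= ((((p^5 · q^3) · p^5) / p) / p^3)^(-16)    [power of a power]
= ((((p^5 · q^3) · p^5) / p)^(-16)) / ((p^3)^(-16))    [power of a quotient]
= ((((p^5 · q^3) · p^5)^(-16)) / (p^(-16))) / ((p^3)^(-16))    [power of a quotient]
= ((((p^5 · q^3)^(-16)) · ((p^5)^(-16))) / (p^(-16))) / ((p^3)^(-16))    [power of a product]
= (((((p^5)^(-16)) · ((q^3)^(-16))) · ((p^5)^(-16))) / (p^(-16))) / ((p^3)^(-16))    [power of a product]
= (((p^(-80) · ((q^3)^(-16))) · ((p^5)^(-16))) / (p^(-16))) / ((p^3)^(-16))    [power of a power]
= (((p^(-80) · q^(-48)) · ((p^5)^(-16))) / (p^(-16))) / ((p^3)^(-16))    [power of a power]
= (((p^(-80) · q^(-48)) · p^(-80)) / (p^(-16))) / ((p^3)^(-16))    [power of a power]
= (((p^(-80) · q^(-48)) · p^(-80)) / p^(-16)) / p^(-48)    [power of a power]
= p^(-96)q^(-48)    [quotient of powers; product of powers]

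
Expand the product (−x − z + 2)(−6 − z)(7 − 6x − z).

(−x − z + 2)(−6 − z)(7 − 6x − z)
= (6x + xz + 6z + z^2 − 12 − 2z)(7 − 6x − z)    [distributive law]
= (6x + xz + 4z + z^2 − 12)(7 − 6x − z)    [combine like terms]
= 42x − 36x^2 − 6xz + 7xz − 6x^2z − xz^2 + 28z − 24xz − 4z^2 + 7z^2 − 6xz^2 − z^3 − 84 + 72x + 12z    [distributive law]
= 114x − 36x^2 − 23xz − 6x^2z − 7xz^2 + 40z + 3z^2 − z^3 − 84    [combine like terms]

114x − 36x^2 − 23xz − 6x^2z − 7xz^2 + 40z + 3z^2 − z^3 − 84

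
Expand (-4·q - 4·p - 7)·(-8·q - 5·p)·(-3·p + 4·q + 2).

112·p·q² + 128·q³ + 288·q² - 76·p²·q + 76·p·q - 60·p³ - 65·p² + 112·q + 70·p

(-4·q - 4·p - 7)·(-8·q - 5·p)·(-3·p + 4·q + 2)
= (32·q² + 20·p·q + 32·p·q + 20·p² + 56·q + 35·p)·(-3·p + 4·q + 2)    [distributive law]
= (32·q² + 52·p·q + 20·p² + 56·q + 35·p)·(-3·p + 4·q + 2)    [combine like terms]
= -96·p·q² + 128·q³ + 64·q² - 156·p²·q + 208·p·q² + 104·p·q - 60·p³ + 80·p²·q + 40·p² - 168·p·q + 224·q² + 112·q - 105·p² + 140·p·q + 70·p    [distributive law]
= 112·p·q² + 128·q³ + 288·q² - 76·p²·q + 76·p·q - 60·p³ - 65·p² + 112·q + 70·p    [combine like terms]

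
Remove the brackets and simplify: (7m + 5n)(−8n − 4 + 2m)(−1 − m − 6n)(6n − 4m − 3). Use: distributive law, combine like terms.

−184mn² − 738m²n − 614mn − 1492m²n² + 68m³n + 936mn³ − 154m² − 84m − 14m³ + 56m⁴ + 240n³ − 360n² + 1440n⁴ − 60n

(7m + 5n)(−8n − 4 + 2m)(−1 − m − 6n)(6n − 4m − 3)
= (−56mn − 28m + 14m² − 40n² − 20n + 10mn)(−1 − m − 6n)(6n − 4m − 3)    [distributive law]
= (−46mn − 28m + 14m² − 40n² − 20n)(−1 − m − 6n)(6n − 4m − 3)    [combine like terms]
= (46mn + 46m²n + 276mn² + 28m + 28m² + 168mn − 14m² − 14m³ − 84m²n + 40n² + 40mn² + 240n³ + 20n + 20mn + 120n²)(6n − 4m − 3)    [distributive law]
= (234mn − 38m²n + 316mn² + 28m + 14m² − 14m³ + 160n² + 240n³ + 20n)(6n − 4m − 3)    [combine like terms]
= 1404mn² − 936m²n − 702mn − 228m²n² + 152m³n + 114m²n + 1896mn³ − 1264m²n² − 948mn² + 168mn − 112m² − 84m + 84m²n − 56m³ − 42m² − 84m³n + 56m⁴ + 42m³ + 960n³ − 640mn² − 480n² + 1440n⁴ − 960mn³ − 720n³ + 120n² − 80mn − 60n    [distributive law]
= −184mn² − 738m²n − 614mn − 1492m²n² + 68m³n + 936mn³ − 154m² − 84m − 14m³ + 56m⁴ + 240n³ − 360n² + 1440n⁴ − 60n    [combine like terms]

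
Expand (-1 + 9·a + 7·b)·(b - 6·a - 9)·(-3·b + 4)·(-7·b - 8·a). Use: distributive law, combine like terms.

-1540·b^3 - 2411·a·b^2 + 1981·b^2 + 4364·a·b + 768·a^2·b + 2400·a^2 - 252·b - 288·a - 525·a·b^3 - 1926·a^2·b^2 - 1296·a^3·b + 1728·a^3 + 147·b^4

(-1 + 9·a + 7·b)·(b - 6·a - 9)·(-3·b + 4)·(-7·b - 8·a)
= (-b + 6·a + 9 + 9·a·b - 54·a^2 - 81·a + 7·b^2 - 42·a·b - 63·b)·(-3·b + 4)·(-7·b - 8·a)    [distributive law]
= (-64·b - 75·a + 9 - 33·a·b - 54·a^2 + 7·b^2)·(-3·b + 4)·(-7·b - 8·a)    [combine like terms]
= (192·b^2 - 256·b + 225·a·b - 300·a - 27·b + 36 + 99·a·b^2 - 132·a·b + 162·a^2·b - 216·a^2 - 21·b^3 + 28·b^2)·(-7·b - 8·a)    [distributive law]
= (220·b^2 - 283·b + 93·a·b - 300·a + 36 + 99·a·b^2 + 162·a^2·b - 216·a^2 - 21·b^3)·(-7·b - 8·a)    [combine like terms]
= -1540·b^3 - 1760·a·b^2 + 1981·b^2 + 2264·a·b - 651·a·b^2 - 744·a^2·b + 2100·a·b + 2400·a^2 - 252·b - 288·a - 693·a·b^3 - 792·a^2·b^2 - 1134·a^2·b^2 - 1296·a^3·b + 1512·a^2·b + 1728·a^3 + 147·b^4 + 168·a·b^3    [distributive law]
= -1540·b^3 - 2411·a·b^2 + 1981·b^2 + 4364·a·b + 768·a^2·b + 2400·a^2 - 252·b - 288·a - 525·a·b^3 - 1926·a^2·b^2 - 1296·a^3·b + 1728·a^3 + 147·b^4    [combine like terms]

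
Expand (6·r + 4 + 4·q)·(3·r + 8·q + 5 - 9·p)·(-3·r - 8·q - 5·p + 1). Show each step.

-54·r³ - 324·q·r² + 72·p·r² - 108·r² - 576·q²·r + 240·p·q·r - 432·q·r - 156·p·r - 18·r + 270·p²·r - 384·q² - 8·p·q - 108·q - 136·p + 20 + 180·p² - 256·q³ + 128·p·q² + 180·p²·q

(6·r + 4 + 4·q)·(3·r + 8·q + 5 - 9·p)·(-3·r - 8·q - 5·p + 1)
= (18·r² + 48·q·r + 30·r - 54·p·r + 12·r + 32·q + 20 - 36·p + 12·q·r + 32·q² + 20·q - 36·p·q)·(-3·r - 8·q - 5·p + 1)    [distributive law]
= (18·r² + 60·q·r + 42·r - 54·p·r + 52·q + 20 - 36·p + 32·q² - 36·p·q)·(-3·r - 8·q - 5·p + 1)    [combine like terms]
= -54·r³ - 144·q·r² - 90·p·r² + 18·r² - 180·q·r² - 480·q²·r - 300·p·q·r + 60·q·r - 126·r² - 336·q·r - 210·p·r + 42·r + 162·p·r² + 432·p·q·r + 270·p²·r - 54·p·r - 156·q·r - 416·q² - 260·p·q + 52·q - 60·r - 160·q - 100·p + 20 + 108·p·r + 288·p·q + 180·p² - 36·p - 96·q²·r - 256·q³ - 160·p·q² + 32·q² + 108·p·q·r + 288·p·q² + 180·p²·q - 36·p·q    [distributive law]
= -54·r³ - 324·q·r² + 72·p·r² - 108·r² - 576·q²·r + 240·p·q·r - 432·q·r - 156·p·r - 18·r + 270·p²·r - 384·q² - 8·p·q - 108·q - 136·p + 20 + 180·p² - 256·q³ + 128·p·q² + 180·p²·q    [combine like terms]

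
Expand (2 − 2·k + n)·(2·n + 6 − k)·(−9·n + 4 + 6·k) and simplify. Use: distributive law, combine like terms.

(2 − 2·k + n)·(2·n + 6 − k)·(−9·n + 4 + 6·k)
= (4·n + 12 − 2·k − 4·k·n − 12·k + 2·k^2 + 2·n^2 + 6·n − k·n)·(−9·n + 4 + 6·k)    [distributive law]
= (10·n + 12 − 14·k − 5·k·n + 2·k^2 + 2·n^2)·(−9·n + 4 + 6·k)    [combine like terms]
= −90·n^2 + 40·n + 60·k·n − 108·n + 48 + 72·k + 126·k·n − 56·k − 84·k^2 + 45·k·n^2 − 20·k·n − 30·k^2·n − 18·k^2·n + 8·k^2 + 12·k^3 − 18·n^3 + 8·n^2 + 12·k·n^2    [distributive law]
= −82·n^2 − 68·n + 166·k·n + 48 + 16·k − 76·k^2 + 57·k·n^2 − 48·k^2·n + 12·k^3 − 18·n^3    [combine like terms]

−82·n^2 − 68·n + 166·k·n + 48 + 16·k − 76·k^2 + 57·k·n^2 − 48·k^2·n + 12·k^3 − 18·n^3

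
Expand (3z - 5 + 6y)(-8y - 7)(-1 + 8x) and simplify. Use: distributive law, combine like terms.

(3z - 5 + 6y)(-8y - 7)(-1 + 8x)
= (-24yz - 21z + 40y + 35 - 48y^2 - 42y)(-1 + 8x)    [distributive law]
= (-24yz - 21z - 2y + 35 - 48y^2)(-1 + 8x)    [combine like terms]
= 24yz - 192xyz + 21z - 168xz + 2y - 16xy - 35 + 280x + 48y^2 - 384xy^2    [distributive law]

24yz - 192xyz + 21z - 168xz + 2y - 16xy - 35 + 280x + 48y^2 - 384xy^2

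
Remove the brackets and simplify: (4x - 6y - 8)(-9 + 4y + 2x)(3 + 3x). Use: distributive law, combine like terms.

60x - 132x^2 + 78xy + 12x^2y + 24x^3 + 66y - 72y^2 - 72xy^2 + 216

(4x - 6y - 8)(-9 + 4y + 2x)(3 + 3x)
= (-36x + 16xy + 8x^2 + 54y - 24y^2 - 12xy + 72 - 32y - 16x)(3 + 3x)    [distributive law]
= (-52x + 4xy + 8x^2 + 22y - 24y^2 + 72)(3 + 3x)    [combine like terms]
= -156x - 156x^2 + 12xy + 12x^2y + 24x^2 + 24x^3 + 66y + 66xy - 72y^2 - 72xy^2 + 216 + 216x    [distributive law]
= 60x - 132x^2 + 78xy + 12x^2y + 24x^3 + 66y - 72y^2 - 72xy^2 + 216    [combine like terms]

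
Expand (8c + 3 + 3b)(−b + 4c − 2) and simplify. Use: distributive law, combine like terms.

(8c + 3 + 3b)(−b + 4c − 2)
= −8bc + 32c^2 − 16c − 3b + 12c − 6 − 3b^2 + 12bc − 6b    [distributive law]
= 4bc + 32c^2 − 4c − 9b − 6 − 3b^2    [combine like terms]

4bc + 32c^2 − 4c − 9b − 6 − 3b^2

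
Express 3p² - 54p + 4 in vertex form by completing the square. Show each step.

3p² - 54p + 4
= 3(p² - 18p) + 4    [factor out 3 from the p-terms]
= 3(p² - 18p + 81 - 81) + 4    [add and subtract 81 inside the bracket]
= 3(p - 9)² - 243 + 4    [perfect-square identity]
= 3(p - 9)² - 239    [combine constants]

3(p - 9)² - 239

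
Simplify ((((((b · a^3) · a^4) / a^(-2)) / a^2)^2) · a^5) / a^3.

((((((b · a^3) · a^4) / a^(-2)) / a^2)^2) · a^5) / a^3
= ((((((b · a^3) · a^4) / a^(-2))^2) / ((a^2)^2)) · a^5) / a^3    [power of a quotient]
= ((((((b · a^3) · a^4)^2) / ((a^(-2))^2)) / ((a^2)^2)) · a^5) / a^3    [power of a quotient]
= ((((((b · a^3)^2) · ((a^4)^2)) / ((a^(-2))^2)) / ((a^2)^2)) · a^5) / a^3    [power of a product]
= ((((((b^2) · ((a^3)^2)) · ((a^4)^2)) / ((a^(-2))^2)) / ((a^2)^2)) · a^5) / a^3    [power of a product]
= (((((b^2 · a^6) · ((a^4)^2)) / ((a^(-2))^2)) / ((a^2)^2)) · a^5) / a^3    [power of a power]
= (((((b^2 · a^6) · a^8) / ((a^(-2))^2)) / ((a^2)^2)) · a^5) / a^3    [power of a power]
= (((((b^2 · a^6) · a^8) / a^(-4)) / ((a^2)^2)) · a^5) / a^3    [power of a power]
= (((((b^2 · a^6) · a^8) / a^(-4)) / a^4) · a^5) / a^3    [power of a power]
= a^16b^2    [quotient of powers; product of powers]

a^16b^2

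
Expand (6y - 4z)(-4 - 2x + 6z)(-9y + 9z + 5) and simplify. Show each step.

216y² - 180yz - 120y + 108xy² - 180xyz - 60xy - 324y²z + 540yz² + 24z² + 80z + 72xz² + 40xz - 216z³

(6y - 4z)(-4 - 2x + 6z)(-9y + 9z + 5)
= (-24y - 12xy + 36yz + 16z + 8xz - 24z²)(-9y + 9z + 5)    [distributive law]
= 216y² - 216yz - 120y + 108xy² - 108xyz - 60xy - 324y²z + 324yz² + 180yz - 144yz + 144z² + 80z - 72xyz + 72xz² + 40xz + 216yz² - 216z³ - 120z²    [distributive law]
= 216y² - 180yz - 120y + 108xy² - 180xyz - 60xy - 324y²z + 540yz² + 24z² + 80z + 72xz² + 40xz - 216z³    [combine like terms]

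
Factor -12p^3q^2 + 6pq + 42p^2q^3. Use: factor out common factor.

6pq(-2p^2q + 1 + 7pq^2)

-12p^3q^2 + 6pq + 42p^2q^3
= 6(-2p^3q^2 + pq + 7p^2q^3)    [factor out 6]
= 6pq(-2p^2q + 1 + 7pq^2)    [factor out pq]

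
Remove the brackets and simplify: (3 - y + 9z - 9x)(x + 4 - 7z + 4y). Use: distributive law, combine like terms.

(3 - y + 9z - 9x)(x + 4 - 7z + 4y)
= 3x + 12 - 21z + 12y - xy - 4y + 7yz - 4y^2 + 9xz + 36z - 63z^2 + 36yz - 9x^2 - 36x + 63xz - 36xy    [distributive law]
= -33x + 12 + 15z + 8y - 37xy + 43yz - 4y^2 + 72xz - 63z^2 - 9x^2    [combine like terms]

-33x + 12 + 15z + 8y - 37xy + 43yz - 4y^2 + 72xz - 63z^2 - 9x^2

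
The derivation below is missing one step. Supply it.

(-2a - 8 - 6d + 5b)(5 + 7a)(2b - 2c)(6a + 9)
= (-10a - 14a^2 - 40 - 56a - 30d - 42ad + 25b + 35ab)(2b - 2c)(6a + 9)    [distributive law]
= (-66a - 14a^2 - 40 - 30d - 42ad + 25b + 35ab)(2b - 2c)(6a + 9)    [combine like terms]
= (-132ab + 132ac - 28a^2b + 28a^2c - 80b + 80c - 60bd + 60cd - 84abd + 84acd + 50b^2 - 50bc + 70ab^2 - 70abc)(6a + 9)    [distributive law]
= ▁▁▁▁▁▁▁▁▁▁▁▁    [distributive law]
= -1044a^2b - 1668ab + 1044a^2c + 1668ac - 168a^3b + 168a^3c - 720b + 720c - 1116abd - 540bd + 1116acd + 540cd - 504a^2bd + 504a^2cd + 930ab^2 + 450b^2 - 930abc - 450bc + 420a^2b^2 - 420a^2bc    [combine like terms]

Applying distributive law to the line above:

-792a^2b - 1188ab + 792a^2c + 1188ac - 168a^3b - 252a^2b + 168a^3c + 252a^2c - 480ab - 720b + 480ac + 720c - 360abd - 540bd + 360acd + 540cd - 504a^2bd - 756abd + 504a^2cd + 756acd + 300ab^2 + 450b^2 - 300abc - 450bc + 420a^2b^2 + 630ab^2 - 420a^2bc - 630abc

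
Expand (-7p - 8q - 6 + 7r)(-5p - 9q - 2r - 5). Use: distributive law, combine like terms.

(-7p - 8q - 6 + 7r)(-5p - 9q - 2r - 5)
= 35p^2 + 63pq + 14pr + 35p + 40pq + 72q^2 + 16qr + 40q + 30p + 54q + 12r + 30 - 35pr - 63qr - 14r^2 - 35r    [distributive law]
= 35p^2 + 103pq - 21pr + 65p + 72q^2 - 47qr + 94q - 23r + 30 - 14r^2    [combine like terms]

35p^2 + 103pq - 21pr + 65p + 72q^2 - 47qr + 94q - 23r + 30 - 14r^2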